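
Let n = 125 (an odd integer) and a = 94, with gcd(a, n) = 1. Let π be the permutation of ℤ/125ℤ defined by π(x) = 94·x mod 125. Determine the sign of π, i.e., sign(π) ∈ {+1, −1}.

+1

Trace 4: π^k(4) = [4, 1, 94, 86, 84, 21, 99] for k=0..6.
Cycle lengths of π_94 on ℤ/125ℤ: [50, 50, 10, 10, 2, 2, 1]; 7 cycles in total.
n − c = 125 − 7 = 118; sign = (−1)^118 = +1.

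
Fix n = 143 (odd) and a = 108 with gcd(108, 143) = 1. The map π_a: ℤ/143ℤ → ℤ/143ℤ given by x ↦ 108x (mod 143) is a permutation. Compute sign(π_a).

+1

Trace 92: π^k(92) = [92, 69, 16, 12, 9, 114, 14] for k=0..6.
Decompose π into cycles: lengths [30, 30, 30, 30, 6, 6, 5, 5, 1] (9 cycles, including the fixed point 0).
n − c = 143 − 9 = 134; sign = (−1)^134 = +1.
Via Zolotarev, sign(π_{108}) = (108|143) = +1.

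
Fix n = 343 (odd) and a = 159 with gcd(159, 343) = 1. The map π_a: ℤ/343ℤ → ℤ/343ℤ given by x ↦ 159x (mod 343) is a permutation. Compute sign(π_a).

Start at x=60: 60 → 279 → 114 → 290 → 148 → 208 → 144 → … (one orbit).
Cycle lengths of π_159 on ℤ/343ℤ: [294, 42, 6, 1]; 4 cycles in total.
4 cycles on 343: each ℓ→(−1)^(ℓ−1), product (−1)^339 = -1.
Via Zolotarev, sign(π_{159}) = (159|343) = -1.

-1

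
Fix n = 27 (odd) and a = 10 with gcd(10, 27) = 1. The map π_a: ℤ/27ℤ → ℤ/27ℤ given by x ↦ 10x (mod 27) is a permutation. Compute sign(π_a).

+1

Orbit of 1 under x↦10x: [1, 10, 19]… (length divides ord_27(10)).
Cycle lengths of π_10 on ℤ/27ℤ: [3, 3, 3, 3, 3, 3, 1, 1, 1, 1, 1, 1, 1, 1, 1]; 15 cycles in total.
15 cycles on 27: each ℓ→(−1)^(ℓ−1), product (−1)^12 = +1.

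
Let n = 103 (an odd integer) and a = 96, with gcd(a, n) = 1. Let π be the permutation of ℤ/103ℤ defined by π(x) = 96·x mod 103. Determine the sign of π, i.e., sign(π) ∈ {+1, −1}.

-1

Start at x=14: 14 → 5 → 68 → 39 → 36 → 57 → 13 → … (one orbit).
Cycle type of π: 102 + 1; total 2 cycles.
2 cycles on 103: each ℓ→(−1)^(ℓ−1), product (−1)^101 = -1.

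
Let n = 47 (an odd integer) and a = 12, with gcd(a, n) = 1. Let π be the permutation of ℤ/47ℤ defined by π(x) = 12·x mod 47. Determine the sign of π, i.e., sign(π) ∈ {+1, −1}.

+1

Start at x=24: 24 → 6 → 25 → 18 → 28 → 7 → 37 → … (one orbit).
Cycle type of π: 23×2 + 1; total 3 cycles.
47 − 3 = 44 transpositions; sign(π) = (−1)^44 = +1.
Via Zolotarev, sign(π_{12}) = (12|47) = +1.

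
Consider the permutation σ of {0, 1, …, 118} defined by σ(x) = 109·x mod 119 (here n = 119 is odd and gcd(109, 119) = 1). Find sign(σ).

Start at x=113: 113 → 60 → 114 → 50 → 95 → 2 → 99 → … (one orbit).
6 cycles of lengths [48, 48, 16, 3, 3, 1].
6 cycles on 119: each ℓ→(−1)^(ℓ−1), product (−1)^113 = -1.
The Jacobi symbol (109|119) = -1 (Zolotarev) agrees.

-1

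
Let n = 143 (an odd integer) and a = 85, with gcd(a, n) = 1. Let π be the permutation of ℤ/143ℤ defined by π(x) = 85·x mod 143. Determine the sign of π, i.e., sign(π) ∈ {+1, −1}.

Orbit of 27 under x↦85x: [27, 7, 23, 96, 9, 50, 103]… (length divides ord_143(85)).
5 cycles of lengths [60, 60, 12, 10, 1].
With 5 cycles on 143 points, sign = (−1)^{143−5} = +1.
The Jacobi symbol (85|143) = +1 (Zolotarev) agrees.

+1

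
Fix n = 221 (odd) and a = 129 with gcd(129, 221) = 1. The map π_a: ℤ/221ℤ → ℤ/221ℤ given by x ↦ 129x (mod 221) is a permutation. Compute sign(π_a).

Start at x=116: 116 → 157 → 142 → 196 → 90 → 118 → 194 → … (one orbit).
20 cycles of lengths [16, 16, 16, 16, 16, 16, 16, 16, 16, 16, 16, 16, 16, 2, 2, 2, 2, 2, 2, 1].
n − c = 221 − 20 = 201; sign = (−1)^201 = -1.
Zolotarev: (129|221) = -1, matching the cycle-count sign.

-1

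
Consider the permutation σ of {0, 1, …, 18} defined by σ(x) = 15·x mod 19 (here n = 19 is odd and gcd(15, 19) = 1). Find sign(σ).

Trace 5: π^k(5) = [5, 18, 4, 3, 7, 10, 17] for k=0..6.
Cycle lengths of π_15 on ℤ/19ℤ: [18, 1]; 2 cycles in total.
2 cycles on 19: each ℓ→(−1)^(ℓ−1), product (−1)^17 = -1.

-1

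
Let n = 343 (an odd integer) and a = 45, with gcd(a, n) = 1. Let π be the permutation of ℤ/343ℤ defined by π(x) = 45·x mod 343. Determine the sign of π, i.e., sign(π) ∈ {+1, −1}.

Start at x=208: 208 → 99 → 339 → 163 → 132 → 109 → 103 → … (one orbit).
The orbit structure of x ↦ 45x mod 343: 4 orbits of sizes [294, 42, 6, 1].
4 cycles on 343: each ℓ→(−1)^(ℓ−1), product (−1)^339 = -1.

-1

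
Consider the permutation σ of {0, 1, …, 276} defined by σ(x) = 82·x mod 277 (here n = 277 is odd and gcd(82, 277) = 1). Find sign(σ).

Start at x=32: 32 → 131 → 216 → 261 → 73 → 169 → 8 → … (one orbit).
π_82 has 4 disjoint cycles with lengths [92, 92, 92, 1] on {0,…,276}.
sign(π) = (−1)^{n − #cycles} = (−1)^{277−4} = (−1)^273 = -1.

-1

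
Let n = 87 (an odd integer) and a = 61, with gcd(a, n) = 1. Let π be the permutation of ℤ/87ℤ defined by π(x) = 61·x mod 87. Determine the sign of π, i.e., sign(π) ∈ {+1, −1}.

-1

Orbit of 61 under x↦61x: [61, 67, 85, 52, 40, 4, 70]… (length divides ord_87(61)).
Decompose π into cycles: lengths [28, 28, 28, 1, 1, 1] (6 cycles, including the fixed point 0).
87 − 6 = 81 transpositions; sign(π) = (−1)^81 = -1.
(61|87)_J = -1 (Zolotarev's lemma cross-check).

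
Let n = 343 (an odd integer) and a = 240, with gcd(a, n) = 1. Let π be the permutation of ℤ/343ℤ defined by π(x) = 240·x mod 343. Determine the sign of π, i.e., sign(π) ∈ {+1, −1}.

Orbit of 340 under x↦240x: [340, 309, 72, 130, 330, 310, 312]… (length divides ord_343(240)).
Cycle type of π: 147×2 + 21×2 + 3×2 + 1; total 7 cycles.
n − c = 343 − 7 = 336; sign = (−1)^336 = +1.
Via Zolotarev, sign(π_{240}) = (240|343) = +1.

+1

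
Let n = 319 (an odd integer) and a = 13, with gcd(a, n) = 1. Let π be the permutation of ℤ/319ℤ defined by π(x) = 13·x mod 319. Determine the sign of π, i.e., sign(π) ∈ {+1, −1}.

-1

Orbit of 294 under x↦13x: [294, 313, 241, 262, 216, 256, 138]… (length divides ord_319(13)).
Cycle lengths of π_13 on ℤ/319ℤ: [70, 70, 70, 70, 14, 14, 10, 1]; 8 cycles in total.
319 − 8 = 311 transpositions; sign(π) = (−1)^311 = -1.
Zolotarev: (13|319) = -1, matching the cycle-count sign.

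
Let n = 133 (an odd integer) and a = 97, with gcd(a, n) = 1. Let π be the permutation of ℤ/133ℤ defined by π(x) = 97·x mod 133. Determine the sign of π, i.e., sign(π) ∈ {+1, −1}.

Orbit of 69 under x↦97x: [69, 43, 48, 1, 97, 99, 27]… (length divides ord_133(97)).
11 cycles of lengths [18, 18, 18, 18, 18, 18, 18, 2, 2, 2, 1].
Σ(ℓ_i−1) = 133−11 = 122; sign = (−1)^122 = +1.
(97|133)_J = +1 (Zolotarev's lemma cross-check).

+1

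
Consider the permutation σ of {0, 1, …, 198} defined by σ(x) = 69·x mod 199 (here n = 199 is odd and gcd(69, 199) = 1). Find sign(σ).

Start at x=82: 82 → 86 → 163 → 103 → 142 → 47 → 59 → … (one orbit).
The orbit structure of x ↦ 69x mod 199: 2 orbits of sizes [198, 1].
sign(π) = (−1)^{n − #cycles} = (−1)^{199−2} = (−1)^197 = -1.

-1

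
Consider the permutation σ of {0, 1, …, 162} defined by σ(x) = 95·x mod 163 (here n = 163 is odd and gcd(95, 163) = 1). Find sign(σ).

+1

Orbit of 119 under x↦95x: [119, 58, 131, 57, 36, 160, 41]… (length divides ord_163(95)).
Cycle type of π: 81×2 + 1; total 3 cycles.
n − c = 163 − 3 = 160; sign = (−1)^160 = +1.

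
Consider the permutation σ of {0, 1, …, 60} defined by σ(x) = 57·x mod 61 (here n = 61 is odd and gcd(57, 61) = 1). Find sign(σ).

Trace 15: π^k(15) = [15, 1, 57, 16, 58, 12, 13] for k=0..6.
Cycle type of π: 15×4 + 1; total 5 cycles.
n − c = 61 − 5 = 56; sign = (−1)^56 = +1.
Via Zolotarev, sign(π_{57}) = (57|61) = +1.

+1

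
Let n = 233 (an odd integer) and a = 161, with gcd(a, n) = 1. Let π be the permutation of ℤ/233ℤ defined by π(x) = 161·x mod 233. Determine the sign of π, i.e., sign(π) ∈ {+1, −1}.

+1

Orbit of 142 under x↦161x: [142, 28, 81, 226, 38, 60, 107]… (length divides ord_233(161)).
Decompose π into cycles: lengths [116, 116, 1] (3 cycles, including the fixed point 0).
sign(π) = (−1)^{n − #cycles} = (−1)^{233−3} = (−1)^230 = +1.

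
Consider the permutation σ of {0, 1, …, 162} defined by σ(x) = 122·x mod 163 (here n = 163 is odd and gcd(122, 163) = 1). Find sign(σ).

-1

Orbit of 9 under x↦122x: [9, 120, 133, 89, 100, 138, 47]… (length divides ord_163(122)).
Cycle type of π: 162 + 1; total 2 cycles.
163 − 2 = 161 transpositions; sign(π) = (−1)^161 = -1.
The Jacobi symbol (122|163) = -1 (Zolotarev) agrees.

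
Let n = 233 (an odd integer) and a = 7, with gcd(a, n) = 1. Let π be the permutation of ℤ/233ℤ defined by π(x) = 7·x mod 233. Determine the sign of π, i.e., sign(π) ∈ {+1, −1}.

Orbit of 220 under x↦7x: [220, 142, 62, 201, 9, 63, 208]… (length divides ord_233(7)).
Cycle type of π: 116×2 + 1; total 3 cycles.
sign(π) = (−1)^{n − #cycles} = (−1)^{233−3} = (−1)^230 = +1.

+1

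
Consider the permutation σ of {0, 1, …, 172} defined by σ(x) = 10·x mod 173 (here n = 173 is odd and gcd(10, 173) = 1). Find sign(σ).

Trace 152: π^k(152) = [152, 136, 149, 106, 22, 47, 124] for k=0..6.
Cycle type of π: 43×4 + 1; total 5 cycles.
5 cycles on 173: each ℓ→(−1)^(ℓ−1), product (−1)^168 = +1.
The Jacobi symbol (10|173) = +1 (Zolotarev) agrees.

+1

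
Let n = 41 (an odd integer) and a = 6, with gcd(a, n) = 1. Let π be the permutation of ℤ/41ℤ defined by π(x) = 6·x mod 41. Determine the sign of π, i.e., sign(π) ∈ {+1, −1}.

Trace 7: π^k(7) = [7, 1, 6, 36, 11, 25, 27] for k=0..6.
The orbit structure of x ↦ 6x mod 41: 2 orbits of sizes [40, 1].
With 2 cycles on 41 points, sign = (−1)^{41−2} = -1.

-1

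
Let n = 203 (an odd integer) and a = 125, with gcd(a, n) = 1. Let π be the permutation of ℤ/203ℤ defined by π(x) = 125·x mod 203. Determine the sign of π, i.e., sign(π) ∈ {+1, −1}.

Orbit of 36 under x↦125x: [36, 34, 190, 202, 78, 6, 141]… (length divides ord_203(125)).
18 cycles of lengths [14, 14, 14, 14, 14, 14, 14, 14, 14, 14, 14, 14, 14, 14, 2, 2, 2, 1].
n − c = 203 − 18 = 185; sign = (−1)^185 = -1.
Via Zolotarev, sign(π_{125}) = (125|203) = -1.

-1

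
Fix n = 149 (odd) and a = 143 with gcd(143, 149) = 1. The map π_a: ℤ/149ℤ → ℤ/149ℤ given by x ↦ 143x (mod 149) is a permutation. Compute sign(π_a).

+1

Trace 112: π^k(112) = [112, 73, 9, 95, 26, 142, 42] for k=0..6.
Cycle type of π: 74×2 + 1; total 3 cycles.
Σ(ℓ_i−1) = 149−3 = 146; sign = (−1)^146 = +1.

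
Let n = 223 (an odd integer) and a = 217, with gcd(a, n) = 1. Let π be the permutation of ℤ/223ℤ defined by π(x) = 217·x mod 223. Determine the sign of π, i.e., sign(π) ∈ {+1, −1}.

+1

Orbit of 30 under x↦217x: [30, 43, 188, 210, 78, 201, 132]… (length divides ord_223(217)).
Decompose π into cycles: lengths [111, 111, 1] (3 cycles, including the fixed point 0).
sign(π) = (−1)^{n − #cycles} = (−1)^{223−3} = (−1)^220 = +1.
Check: (217/223) = +1 by Zolotarev.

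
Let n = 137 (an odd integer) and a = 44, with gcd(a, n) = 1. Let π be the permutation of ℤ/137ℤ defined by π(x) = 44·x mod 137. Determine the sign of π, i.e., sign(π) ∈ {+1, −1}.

Start at x=34: 34 → 126 → 64 → 76 → 56 → 135 → 49 → … (one orbit).
Cycle type of π: 68×2 + 1; total 3 cycles.
137 − 3 = 134 transpositions; sign(π) = (−1)^134 = +1.
Zolotarev: (44|137) = +1, matching the cycle-count sign.

+1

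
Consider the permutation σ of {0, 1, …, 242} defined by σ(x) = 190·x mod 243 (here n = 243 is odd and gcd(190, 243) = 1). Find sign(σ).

+1

Trace 28: π^k(28) = [28, 217, 163, 109, 55, 1, 190] for k=0..6.
Cycle type of π: 9×18 + 3×18 + 1×27; total 63 cycles.
Σ(ℓ_i−1) = 243−63 = 180; sign = (−1)^180 = +1.
Zolotarev: (190|243) = +1, matching the cycle-count sign.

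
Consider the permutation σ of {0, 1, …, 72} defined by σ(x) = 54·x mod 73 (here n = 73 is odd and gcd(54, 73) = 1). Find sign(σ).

+1

Start at x=3: 3 → 16 → 61 → 9 → 48 → 37 → 27 → … (one orbit).
Cycle type of π: 36×2 + 1; total 3 cycles.
3 cycles on 73: each ℓ→(−1)^(ℓ−1), product (−1)^70 = +1.
Check: (54/73) = +1 by Zolotarev.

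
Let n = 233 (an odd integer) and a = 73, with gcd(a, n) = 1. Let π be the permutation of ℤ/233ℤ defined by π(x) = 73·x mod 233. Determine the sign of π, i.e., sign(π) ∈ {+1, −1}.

-1

Orbit of 140 under x↦73x: [140, 201, 227, 28, 180, 92, 192]… (length divides ord_233(73)).
Cycle type of π: 232 + 1; total 2 cycles.
2 cycles on 233: each ℓ→(−1)^(ℓ−1), product (−1)^231 = -1.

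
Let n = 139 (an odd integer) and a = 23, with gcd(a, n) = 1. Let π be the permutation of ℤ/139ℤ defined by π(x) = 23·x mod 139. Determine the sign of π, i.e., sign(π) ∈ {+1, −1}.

Trace 84: π^k(84) = [84, 125, 95, 100, 76, 80, 33] for k=0..6.
Cycle lengths of π_23 on ℤ/139ℤ: [46, 46, 46, 1]; 4 cycles in total.
Σ(ℓ_i−1) = 139−4 = 135; sign = (−1)^135 = -1.
Check: (23/139) = -1 by Zolotarev.

-1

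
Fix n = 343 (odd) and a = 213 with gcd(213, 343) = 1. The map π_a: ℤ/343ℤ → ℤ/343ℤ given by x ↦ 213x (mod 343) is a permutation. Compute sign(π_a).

Start at x=313: 313 → 127 → 297 → 149 → 181 → 137 → 26 → … (one orbit).
4 cycles of lengths [294, 42, 6, 1].
Σ(ℓ_i−1) = 343−4 = 339; sign = (−1)^339 = -1.

-1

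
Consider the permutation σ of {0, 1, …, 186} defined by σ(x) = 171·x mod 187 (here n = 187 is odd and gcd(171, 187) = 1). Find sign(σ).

-1

Trace 18: π^k(18) = [18, 86, 120, 137, 52, 103, 35] for k=0..6.
Cycle type of π: 10×17 + 1×17; total 34 cycles.
34 cycles on 187: each ℓ→(−1)^(ℓ−1), product (−1)^153 = -1.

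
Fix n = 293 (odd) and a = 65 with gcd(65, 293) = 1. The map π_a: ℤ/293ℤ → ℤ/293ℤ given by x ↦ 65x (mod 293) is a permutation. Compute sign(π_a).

Trace 141: π^k(141) = [141, 82, 56, 124, 149, 16, 161] for k=0..6.
Cycle lengths of π_65 on ℤ/293ℤ: [73, 73, 73, 73, 1]; 5 cycles in total.
293 − 5 = 288 transpositions; sign(π) = (−1)^288 = +1.
Zolotarev: (65|293) = +1, matching the cycle-count sign.

+1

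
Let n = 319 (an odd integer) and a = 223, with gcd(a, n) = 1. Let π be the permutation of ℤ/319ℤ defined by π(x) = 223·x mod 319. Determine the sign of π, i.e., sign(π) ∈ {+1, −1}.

Start at x=20: 20 → 313 → 257 → 210 → 256 → 306 → 291 → … (one orbit).
π_223 has 15 disjoint cycles with lengths [35, 35, 35, 35, 35, 35, 35, 35, 7, 7, 7, 7, 5, 5, 1] on {0,…,318}.
Σ(ℓ_i−1) = 319−15 = 304; sign = (−1)^304 = +1.
The Jacobi symbol (223|319) = +1 (Zolotarev) agrees.

+1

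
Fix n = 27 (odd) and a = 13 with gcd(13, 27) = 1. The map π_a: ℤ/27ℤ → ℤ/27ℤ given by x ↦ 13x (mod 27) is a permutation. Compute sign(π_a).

+1

Orbit of 10 under x↦13x: [10, 22, 16, 19, 4, 25, 1]… (length divides ord_27(13)).
The orbit structure of x ↦ 13x mod 27: 7 orbits of sizes [9, 9, 3, 3, 1, 1, 1].
sign(π) = (−1)^{n − #cycles} = (−1)^{27−7} = (−1)^20 = +1.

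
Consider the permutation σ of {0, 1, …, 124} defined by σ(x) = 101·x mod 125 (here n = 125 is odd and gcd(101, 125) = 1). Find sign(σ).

+1

Trace 101: π^k(101) = [101, 76, 51, 26, 1] for k=0..4.
π_101 has 45 disjoint cycles with lengths [5, 5, 5, 5, 5, 5, 5, 5, 5, 5, 5, 5, 5, 5, 5, 5, 5, 5, 5, 5, 1, 1, 1, 1, 1, 1, 1, 1, 1, 1, 1, 1, 1, 1, 1, 1, 1, 1, 1, 1, 1, 1, 1, 1, 1] on {0,…,124}.
125 − 45 = 80 transpositions; sign(π) = (−1)^80 = +1.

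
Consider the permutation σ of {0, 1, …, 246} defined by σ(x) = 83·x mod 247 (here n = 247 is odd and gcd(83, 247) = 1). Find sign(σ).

-1

Start at x=216: 216 → 144 → 96 → 64 → 125 → 1 → 83 → … (one orbit).
The orbit structure of x ↦ 83x mod 247: 28 orbits of sizes [12, 12, 12, 12, 12, 12, 12, 12, 12, 12, 12, 12, 12, 12, 12, 12, 12, 12, 4, 4, 4, 3, 3, 3, 3, 3, 3, 1].
n − c = 247 − 28 = 219; sign = (−1)^219 = -1.
Via Zolotarev, sign(π_{83}) = (83|247) = -1.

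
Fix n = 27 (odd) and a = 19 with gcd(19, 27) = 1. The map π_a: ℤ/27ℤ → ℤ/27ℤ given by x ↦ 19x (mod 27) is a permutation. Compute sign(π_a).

Orbit of 1 under x↦19x: [1, 19, 10]… (length divides ord_27(19)).
π_19 has 15 disjoint cycles with lengths [3, 3, 3, 3, 3, 3, 1, 1, 1, 1, 1, 1, 1, 1, 1] on {0,…,26}.
Σ(ℓ_i−1) = 27−15 = 12; sign = (−1)^12 = +1.
The Jacobi symbol (19|27) = +1 (Zolotarev) agrees.

+1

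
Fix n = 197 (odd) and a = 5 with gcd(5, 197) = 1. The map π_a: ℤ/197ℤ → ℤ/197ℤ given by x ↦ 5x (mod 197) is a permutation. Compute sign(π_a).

Trace 135: π^k(135) = [135, 84, 26, 130, 59, 98, 96] for k=0..6.
The orbit structure of x ↦ 5x mod 197: 2 orbits of sizes [196, 1].
Σ(ℓ_i−1) = 197−2 = 195; sign = (−1)^195 = -1.

-1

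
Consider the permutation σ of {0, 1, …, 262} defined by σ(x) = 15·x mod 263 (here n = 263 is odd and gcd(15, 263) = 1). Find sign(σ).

Orbit of 256 under x↦15x: [256, 158, 3, 45, 149, 131, 124]… (length divides ord_263(15)).
Cycle lengths of π_15 on ℤ/263ℤ: [262, 1]; 2 cycles in total.
sign(π) = (−1)^{n − #cycles} = (−1)^{263−2} = (−1)^261 = -1.
(15|263)_J = -1 (Zolotarev's lemma cross-check).

-1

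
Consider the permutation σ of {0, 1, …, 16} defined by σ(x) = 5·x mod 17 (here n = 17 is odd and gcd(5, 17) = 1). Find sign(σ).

-1

Trace 11: π^k(11) = [11, 4, 3, 15, 7, 1, 5] for k=0..6.
Decompose π into cycles: lengths [16, 1] (2 cycles, including the fixed point 0).
17 − 2 = 15 transpositions; sign(π) = (−1)^15 = -1.
(5|17)_J = -1 (Zolotarev's lemma cross-check).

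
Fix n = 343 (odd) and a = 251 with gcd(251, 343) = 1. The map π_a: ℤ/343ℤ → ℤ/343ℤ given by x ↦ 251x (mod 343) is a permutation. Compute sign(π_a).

Trace 258: π^k(258) = [258, 274, 174, 113, 237, 148, 104] for k=0..6.
10 cycles of lengths [98, 98, 98, 14, 14, 14, 2, 2, 2, 1].
343 − 10 = 333 transpositions; sign(π) = (−1)^333 = -1.
(251|343)_J = -1 (Zolotarev's lemma cross-check).

-1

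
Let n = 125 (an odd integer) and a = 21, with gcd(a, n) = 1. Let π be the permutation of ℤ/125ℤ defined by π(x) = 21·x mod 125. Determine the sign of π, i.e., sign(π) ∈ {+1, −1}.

Orbit of 11 under x↦21x: [11, 106, 101, 121, 41, 111, 81]… (length divides ord_125(21)).
Decompose π into cycles: lengths [25, 25, 25, 25, 5, 5, 5, 5, 1, 1, 1, 1, 1] (13 cycles, including the fixed point 0).
125 − 13 = 112 transpositions; sign(π) = (−1)^112 = +1.
The Jacobi symbol (21|125) = +1 (Zolotarev) agrees.

+1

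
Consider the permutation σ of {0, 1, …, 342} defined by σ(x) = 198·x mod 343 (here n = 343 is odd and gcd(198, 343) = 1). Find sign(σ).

+1

Start at x=113: 113 → 79 → 207 → 169 → 191 → 88 → 274 → … (one orbit).
Cycle lengths of π_198 on ℤ/343ℤ: [147, 147, 21, 21, 3, 3, 1]; 7 cycles in total.
With 7 cycles on 343 points, sign = (−1)^{343−7} = +1.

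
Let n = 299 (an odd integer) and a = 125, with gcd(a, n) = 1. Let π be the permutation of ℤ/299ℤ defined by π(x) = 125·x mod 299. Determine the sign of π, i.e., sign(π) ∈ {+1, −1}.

+1

Start at x=21: 21 → 233 → 122 → 1 → 125 → 77 → 57 → … (one orbit).
11 cycles of lengths [44, 44, 44, 44, 44, 44, 22, 4, 4, 4, 1].
With 11 cycles on 299 points, sign = (−1)^{299−11} = +1.
Via Zolotarev, sign(π_{125}) = (125|299) = +1.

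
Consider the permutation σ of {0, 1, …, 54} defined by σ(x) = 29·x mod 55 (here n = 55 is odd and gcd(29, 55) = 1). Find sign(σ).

Start at x=31: 31 → 19 → 1 → 29 → 16 → 24 → 36 → … (one orbit).
Cycle lengths of π_29 on ℤ/55ℤ: [10, 10, 10, 10, 10, 2, 2, 1]; 8 cycles in total.
8 cycles on 55: each ℓ→(−1)^(ℓ−1), product (−1)^47 = -1.
(29|55)_J = -1 (Zolotarev's lemma cross-check).

-1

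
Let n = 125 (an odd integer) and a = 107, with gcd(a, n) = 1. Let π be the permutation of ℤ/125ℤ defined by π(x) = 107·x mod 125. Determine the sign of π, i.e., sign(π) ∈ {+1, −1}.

Trace 32: π^k(32) = [32, 49, 118, 1, 107, 74, 43] for k=0..6.
Decompose π into cycles: lengths [20, 20, 20, 20, 20, 4, 4, 4, 4, 4, 4, 1] (12 cycles, including the fixed point 0).
sign(π) = (−1)^{n − #cycles} = (−1)^{125−12} = (−1)^113 = -1.

-1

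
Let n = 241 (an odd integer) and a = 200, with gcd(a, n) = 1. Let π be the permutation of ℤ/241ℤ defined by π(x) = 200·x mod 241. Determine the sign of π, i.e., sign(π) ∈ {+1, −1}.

+1

Start at x=240: 240 → 41 → 6 → 236 → 205 → 30 → 216 → … (one orbit).
The orbit structure of x ↦ 200x mod 241: 7 orbits of sizes [40, 40, 40, 40, 40, 40, 1].
n − c = 241 − 7 = 234; sign = (−1)^234 = +1.
Check: (200/241) = +1 by Zolotarev.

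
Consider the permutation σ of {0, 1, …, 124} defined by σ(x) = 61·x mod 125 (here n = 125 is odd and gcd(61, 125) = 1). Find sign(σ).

+1

Trace 41: π^k(41) = [41, 1, 61, 96, 106, 91, 51] for k=0..6.
13 cycles of lengths [25, 25, 25, 25, 5, 5, 5, 5, 1, 1, 1, 1, 1].
Σ(ℓ_i−1) = 125−13 = 112; sign = (−1)^112 = +1.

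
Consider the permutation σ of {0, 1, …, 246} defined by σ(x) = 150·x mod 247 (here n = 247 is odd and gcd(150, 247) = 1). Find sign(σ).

-1

Trace 111: π^k(111) = [111, 101, 83, 100, 180, 77, 188] for k=0..6.
Cycle lengths of π_150 on ℤ/247ℤ: [36, 36, 36, 36, 36, 36, 12, 9, 9, 1]; 10 cycles in total.
Σ(ℓ_i−1) = 247−10 = 237; sign = (−1)^237 = -1.
Via Zolotarev, sign(π_{150}) = (150|247) = -1.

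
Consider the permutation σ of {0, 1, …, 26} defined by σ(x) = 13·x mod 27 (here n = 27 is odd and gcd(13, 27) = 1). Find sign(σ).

Trace 16: π^k(16) = [16, 19, 4, 25, 1, 13, 7] for k=0..6.
Cycle type of π: 9×2 + 3×2 + 1×3; total 7 cycles.
sign(π) = (−1)^{n − #cycles} = (−1)^{27−7} = (−1)^20 = +1.
Zolotarev: (13|27) = +1, matching the cycle-count sign.

+1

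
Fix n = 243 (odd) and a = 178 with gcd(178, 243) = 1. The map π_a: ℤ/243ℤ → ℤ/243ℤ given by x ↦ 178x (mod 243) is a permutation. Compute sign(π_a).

Trace 229: π^k(229) = [229, 181, 142, 4, 226, 133, 103] for k=0..6.
11 cycles of lengths [81, 81, 27, 27, 9, 9, 3, 3, 1, 1, 1].
Σ(ℓ_i−1) = 243−11 = 232; sign = (−1)^232 = +1.
The Jacobi symbol (178|243) = +1 (Zolotarev) agrees.

+1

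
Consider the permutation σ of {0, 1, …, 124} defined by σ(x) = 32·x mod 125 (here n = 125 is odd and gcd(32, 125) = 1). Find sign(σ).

-1

Orbit of 107 under x↦32x: [107, 49, 68, 51, 7, 99, 43]… (length divides ord_125(32)).
The orbit structure of x ↦ 32x mod 125: 12 orbits of sizes [20, 20, 20, 20, 20, 4, 4, 4, 4, 4, 4, 1].
125 − 12 = 113 transpositions; sign(π) = (−1)^113 = -1.
Check: (32/125) = -1 by Zolotarev.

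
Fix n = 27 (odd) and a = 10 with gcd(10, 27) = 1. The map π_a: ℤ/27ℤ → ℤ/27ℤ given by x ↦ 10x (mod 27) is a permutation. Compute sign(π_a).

+1

Start at x=10: 10 → 19 → 1 → 10 (one orbit).
Cycle type of π: 3×6 + 1×9; total 15 cycles.
sign(π) = (−1)^{n − #cycles} = (−1)^{27−15} = (−1)^12 = +1.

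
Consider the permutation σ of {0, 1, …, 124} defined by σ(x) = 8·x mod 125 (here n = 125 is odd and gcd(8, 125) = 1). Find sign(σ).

Start at x=14: 14 → 112 → 21 → 43 → 94 → 2 → 16 → … (one orbit).
Cycle lengths of π_8 on ℤ/125ℤ: [100, 20, 4, 1]; 4 cycles in total.
n − c = 125 − 4 = 121; sign = (−1)^121 = -1.
(8|125)_J = -1 (Zolotarev's lemma cross-check).

-1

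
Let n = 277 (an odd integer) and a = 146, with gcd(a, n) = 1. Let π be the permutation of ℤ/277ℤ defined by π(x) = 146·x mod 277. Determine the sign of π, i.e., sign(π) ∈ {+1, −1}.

+1

Start at x=213: 213 → 74 → 1 → 146 → 264 → 41 → 169 → … (one orbit).
Decompose π into cycles: lengths [46, 46, 46, 46, 46, 46, 1] (7 cycles, including the fixed point 0).
7 cycles on 277: each ℓ→(−1)^(ℓ−1), product (−1)^270 = +1.
Via Zolotarev, sign(π_{146}) = (146|277) = +1.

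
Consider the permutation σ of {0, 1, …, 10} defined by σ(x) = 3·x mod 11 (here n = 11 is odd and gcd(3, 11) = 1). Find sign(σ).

+1

Start at x=4: 4 → 1 → 3 → 9 → 5 → 4 (one orbit).
Decompose π into cycles: lengths [5, 5, 1] (3 cycles, including the fixed point 0).
Σ(ℓ_i−1) = 11−3 = 8; sign = (−1)^8 = +1.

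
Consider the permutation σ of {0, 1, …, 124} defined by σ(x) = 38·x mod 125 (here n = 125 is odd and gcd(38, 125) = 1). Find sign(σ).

-1

Orbit of 19 under x↦38x: [19, 97, 61, 68, 84, 67, 46]… (length divides ord_125(38)).
4 cycles of lengths [100, 20, 4, 1].
125 − 4 = 121 transpositions; sign(π) = (−1)^121 = -1.
(38|125)_J = -1 (Zolotarev's lemma cross-check).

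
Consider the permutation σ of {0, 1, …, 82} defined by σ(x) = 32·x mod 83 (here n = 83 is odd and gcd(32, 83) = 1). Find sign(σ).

-1

Trace 61: π^k(61) = [61, 43, 48, 42, 16, 14, 33] for k=0..6.
Cycle type of π: 82 + 1; total 2 cycles.
With 2 cycles on 83 points, sign = (−1)^{83−2} = -1.
Via Zolotarev, sign(π_{32}) = (32|83) = -1.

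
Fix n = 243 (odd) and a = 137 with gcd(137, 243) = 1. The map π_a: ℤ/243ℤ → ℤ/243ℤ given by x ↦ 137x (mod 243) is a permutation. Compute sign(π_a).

-1

Start at x=166: 166 → 143 → 151 → 32 → 10 → 155 → 94 → … (one orbit).
The orbit structure of x ↦ 137x mod 243: 6 orbits of sizes [162, 54, 18, 6, 2, 1].
n − c = 243 − 6 = 237; sign = (−1)^237 = -1.
The Jacobi symbol (137|243) = -1 (Zolotarev) agrees.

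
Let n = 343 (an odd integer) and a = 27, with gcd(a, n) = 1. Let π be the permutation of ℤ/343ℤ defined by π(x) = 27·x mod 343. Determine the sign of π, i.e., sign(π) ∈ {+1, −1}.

Start at x=174: 174 → 239 → 279 → 330 → 335 → 127 → 342 → … (one orbit).
10 cycles of lengths [98, 98, 98, 14, 14, 14, 2, 2, 2, 1].
10 cycles on 343: each ℓ→(−1)^(ℓ−1), product (−1)^333 = -1.

-1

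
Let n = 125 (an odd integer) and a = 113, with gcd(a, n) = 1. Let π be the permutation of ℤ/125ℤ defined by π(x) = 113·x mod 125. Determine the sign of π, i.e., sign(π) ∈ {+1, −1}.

-1

Start at x=26: 26 → 63 → 119 → 72 → 11 → 118 → 84 → … (one orbit).
Decompose π into cycles: lengths [100, 20, 4, 1] (4 cycles, including the fixed point 0).
sign(π) = (−1)^{n − #cycles} = (−1)^{125−4} = (−1)^121 = -1.
Via Zolotarev, sign(π_{113}) = (113|125) = -1.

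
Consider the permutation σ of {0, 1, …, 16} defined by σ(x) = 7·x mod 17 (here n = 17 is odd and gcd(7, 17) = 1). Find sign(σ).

Orbit of 3 under x↦7x: [3, 4, 11, 9, 12, 16, 10]… (length divides ord_17(7)).
Cycle type of π: 16 + 1; total 2 cycles.
sign(π) = (−1)^{n − #cycles} = (−1)^{17−2} = (−1)^15 = -1.
Via Zolotarev, sign(π_{7}) = (7|17) = -1.

-1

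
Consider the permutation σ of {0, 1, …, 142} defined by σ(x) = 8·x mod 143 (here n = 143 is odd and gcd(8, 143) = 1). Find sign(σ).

Orbit of 18 under x↦8x: [18, 1, 8, 64, 83, 92, 21]… (length divides ord_143(8)).
11 cycles of lengths [20, 20, 20, 20, 20, 20, 10, 4, 4, 4, 1].
11 cycles on 143: each ℓ→(−1)^(ℓ−1), product (−1)^132 = +1.
Check: (8/143) = +1 by Zolotarev.

+1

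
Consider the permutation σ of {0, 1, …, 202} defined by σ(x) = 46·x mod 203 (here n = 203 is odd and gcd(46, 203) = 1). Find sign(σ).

Trace 162: π^k(162) = [162, 144, 128, 1, 46, 86, 99] for k=0..6.
The orbit structure of x ↦ 46x mod 203: 24 orbits of sizes [12, 12, 12, 12, 12, 12, 12, 12, 12, 12, 12, 12, 12, 12, 4, 4, 4, 4, 4, 4, 4, 3, 3, 1].
n − c = 203 − 24 = 179; sign = (−1)^179 = -1.

-1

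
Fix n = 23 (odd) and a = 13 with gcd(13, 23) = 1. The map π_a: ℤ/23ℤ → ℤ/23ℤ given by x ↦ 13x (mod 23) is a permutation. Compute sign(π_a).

+1

Start at x=1: 1 → 13 → 8 → 12 → 18 → 4 → 6 → … (one orbit).
3 cycles of lengths [11, 11, 1].
Σ(ℓ_i−1) = 23−3 = 20; sign = (−1)^20 = +1.
Check: (13/23) = +1 by Zolotarev.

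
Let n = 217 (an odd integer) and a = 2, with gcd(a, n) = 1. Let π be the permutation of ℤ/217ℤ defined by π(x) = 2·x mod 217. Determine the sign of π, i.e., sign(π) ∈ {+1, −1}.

+1

Trace 95: π^k(95) = [95, 190, 163, 109, 1, 2, 4] for k=0..6.
Cycle type of π: 15×12 + 5×6 + 3×2 + 1; total 21 cycles.
217 − 21 = 196 transpositions; sign(π) = (−1)^196 = +1.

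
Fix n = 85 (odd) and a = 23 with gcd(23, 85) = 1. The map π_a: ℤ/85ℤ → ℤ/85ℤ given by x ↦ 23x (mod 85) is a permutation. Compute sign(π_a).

+1

Start at x=12: 12 → 21 → 58 → 59 → 82 → 16 → 28 → … (one orbit).
π_23 has 7 disjoint cycles with lengths [16, 16, 16, 16, 16, 4, 1] on {0,…,84}.
With 7 cycles on 85 points, sign = (−1)^{85−7} = +1.
Via Zolotarev, sign(π_{23}) = (23|85) = +1.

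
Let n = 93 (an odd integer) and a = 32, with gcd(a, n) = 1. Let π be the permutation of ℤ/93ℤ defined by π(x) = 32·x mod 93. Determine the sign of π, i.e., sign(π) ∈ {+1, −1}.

Start at x=32: 32 → 1 → 32 (one orbit).
The orbit structure of x ↦ 32x mod 93: 62 orbits of sizes [2, 2, 2, 2, 2, 2, 2, 2, 2, 2, 2, 2, 2, 2, 2, 2, 2, 2, 2, 2, 2, 2, 2, 2, 2, 2, 2, 2, 2, 2, 2, 1, 1, 1, 1, 1, 1, 1, 1, 1, 1, 1, 1, 1, 1, 1, 1, 1, 1, 1, 1, 1, 1, 1, 1, 1, 1, 1, 1, 1, 1, 1].
62 cycles on 93: each ℓ→(−1)^(ℓ−1), product (−1)^31 = -1.
Check: (32/93) = -1 by Zolotarev.

-1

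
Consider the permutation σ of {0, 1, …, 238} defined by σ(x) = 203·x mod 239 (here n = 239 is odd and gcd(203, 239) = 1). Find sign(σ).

Trace 166: π^k(166) = [166, 238, 36, 138, 51, 76, 132] for k=0..6.
π_203 has 8 disjoint cycles with lengths [34, 34, 34, 34, 34, 34, 34, 1] on {0,…,238}.
With 8 cycles on 239 points, sign = (−1)^{239−8} = -1.
Via Zolotarev, sign(π_{203}) = (203|239) = -1.

-1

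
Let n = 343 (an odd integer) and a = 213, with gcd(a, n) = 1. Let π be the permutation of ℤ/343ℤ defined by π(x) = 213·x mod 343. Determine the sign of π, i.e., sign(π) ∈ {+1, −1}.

Start at x=43: 43 → 241 → 226 → 118 → 95 → 341 → 260 → … (one orbit).
4 cycles of lengths [294, 42, 6, 1].
With 4 cycles on 343 points, sign = (−1)^{343−4} = -1.

-1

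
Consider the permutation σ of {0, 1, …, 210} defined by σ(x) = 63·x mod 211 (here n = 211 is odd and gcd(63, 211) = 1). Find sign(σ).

Orbit of 12 under x↦63x: [12, 123, 153, 144, 210, 148, 40]… (length divides ord_211(63)).
The orbit structure of x ↦ 63x mod 211: 16 orbits of sizes [14, 14, 14, 14, 14, 14, 14, 14, 14, 14, 14, 14, 14, 14, 14, 1].
16 cycles on 211: each ℓ→(−1)^(ℓ−1), product (−1)^195 = -1.
(63|211)_J = -1 (Zolotarev's lemma cross-check).

-1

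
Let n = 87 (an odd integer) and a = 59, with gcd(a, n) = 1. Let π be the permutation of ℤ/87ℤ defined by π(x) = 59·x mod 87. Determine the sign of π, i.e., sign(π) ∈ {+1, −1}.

-1

Orbit of 59 under x↦59x: [59, 1]… (length divides ord_87(59)).
π_59 has 58 disjoint cycles with lengths [2, 2, 2, 2, 2, 2, 2, 2, 2, 2, 2, 2, 2, 2, 2, 2, 2, 2, 2, 2, 2, 2, 2, 2, 2, 2, 2, 2, 2, 1, 1, 1, 1, 1, 1, 1, 1, 1, 1, 1, 1, 1, 1, 1, 1, 1, 1, 1, 1, 1, 1, 1, 1, 1, 1, 1, 1, 1] on {0,…,86}.
Σ(ℓ_i−1) = 87−58 = 29; sign = (−1)^29 = -1.
The Jacobi symbol (59|87) = -1 (Zolotarev) agrees.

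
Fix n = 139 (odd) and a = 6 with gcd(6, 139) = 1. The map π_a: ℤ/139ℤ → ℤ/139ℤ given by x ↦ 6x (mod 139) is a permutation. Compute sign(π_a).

+1

Orbit of 131 under x↦6x: [131, 91, 129, 79, 57, 64, 106]… (length divides ord_139(6)).
Cycle lengths of π_6 on ℤ/139ℤ: [23, 23, 23, 23, 23, 23, 1]; 7 cycles in total.
With 7 cycles on 139 points, sign = (−1)^{139−7} = +1.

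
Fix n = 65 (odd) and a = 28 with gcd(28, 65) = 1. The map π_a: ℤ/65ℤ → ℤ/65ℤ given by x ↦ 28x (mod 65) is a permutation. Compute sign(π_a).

Start at x=49: 49 → 7 → 1 → 28 → 4 → 47 → 16 → … (one orbit).
The orbit structure of x ↦ 28x mod 65: 7 orbits of sizes [12, 12, 12, 12, 12, 4, 1].
n − c = 65 − 7 = 58; sign = (−1)^58 = +1.

+1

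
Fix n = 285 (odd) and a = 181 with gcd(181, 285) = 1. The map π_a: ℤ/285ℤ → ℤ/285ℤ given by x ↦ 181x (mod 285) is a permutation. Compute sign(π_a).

Start at x=226: 226 → 151 → 256 → 166 → 121 → 241 → 16 → … (one orbit).
Cycle type of π: 18×15 + 1×15; total 30 cycles.
30 cycles on 285: each ℓ→(−1)^(ℓ−1), product (−1)^255 = -1.
Zolotarev: (181|285) = -1, matching the cycle-count sign.

-1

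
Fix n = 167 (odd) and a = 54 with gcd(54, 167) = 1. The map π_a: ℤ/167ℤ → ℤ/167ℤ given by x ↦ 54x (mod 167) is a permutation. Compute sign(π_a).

+1

Orbit of 108 under x↦54x: [108, 154, 133, 1, 54, 77, 150]… (length divides ord_167(54)).
Cycle type of π: 83×2 + 1; total 3 cycles.
167 − 3 = 164 transpositions; sign(π) = (−1)^164 = +1.
Check: (54/167) = +1 by Zolotarev.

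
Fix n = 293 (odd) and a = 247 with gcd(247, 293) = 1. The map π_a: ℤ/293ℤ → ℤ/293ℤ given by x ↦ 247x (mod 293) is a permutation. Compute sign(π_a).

Orbit of 267 under x↦247x: [267, 24, 68, 95, 25, 22, 160]… (length divides ord_293(247)).
Cycle lengths of π_247 on ℤ/293ℤ: [146, 146, 1]; 3 cycles in total.
Σ(ℓ_i−1) = 293−3 = 290; sign = (−1)^290 = +1.
(247|293)_J = +1 (Zolotarev's lemma cross-check).

+1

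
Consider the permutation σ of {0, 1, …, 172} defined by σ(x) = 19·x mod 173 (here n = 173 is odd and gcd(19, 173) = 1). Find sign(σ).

-1

Orbit of 34 under x↦19x: [34, 127, 164, 2, 38, 30, 51]… (length divides ord_173(19)).
Decompose π into cycles: lengths [172, 1] (2 cycles, including the fixed point 0).
sign(π) = (−1)^{n − #cycles} = (−1)^{173−2} = (−1)^171 = -1.
Via Zolotarev, sign(π_{19}) = (19|173) = -1.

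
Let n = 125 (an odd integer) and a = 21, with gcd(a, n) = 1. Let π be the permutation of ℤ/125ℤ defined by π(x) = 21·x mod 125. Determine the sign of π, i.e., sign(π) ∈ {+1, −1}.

Trace 26: π^k(26) = [26, 46, 91, 36, 6, 1, 21] for k=0..6.
Cycle lengths of π_21 on ℤ/125ℤ: [25, 25, 25, 25, 5, 5, 5, 5, 1, 1, 1, 1, 1]; 13 cycles in total.
Σ(ℓ_i−1) = 125−13 = 112; sign = (−1)^112 = +1.
The Jacobi symbol (21|125) = +1 (Zolotarev) agrees.

+1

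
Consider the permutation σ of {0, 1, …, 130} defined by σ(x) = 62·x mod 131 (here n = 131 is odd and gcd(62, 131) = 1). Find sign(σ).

Trace 52: π^k(52) = [52, 80, 113, 63, 107, 84, 99] for k=0..6.
The orbit structure of x ↦ 62x mod 131: 11 orbits of sizes [13, 13, 13, 13, 13, 13, 13, 13, 13, 13, 1].
131 − 11 = 120 transpositions; sign(π) = (−1)^120 = +1.
Via Zolotarev, sign(π_{62}) = (62|131) = +1.

+1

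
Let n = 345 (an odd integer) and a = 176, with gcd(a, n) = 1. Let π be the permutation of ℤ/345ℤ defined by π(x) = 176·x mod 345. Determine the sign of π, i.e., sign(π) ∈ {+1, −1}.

Start at x=331: 331 → 296 → 1 → 176 → 271 → 86 → 301 → … (one orbit).
π_176 has 25 disjoint cycles with lengths [22, 22, 22, 22, 22, 22, 22, 22, 22, 22, 22, 22, 22, 22, 22, 2, 2, 2, 2, 2, 1, 1, 1, 1, 1] on {0,…,344}.
25 cycles on 345: each ℓ→(−1)^(ℓ−1), product (−1)^320 = +1.

+1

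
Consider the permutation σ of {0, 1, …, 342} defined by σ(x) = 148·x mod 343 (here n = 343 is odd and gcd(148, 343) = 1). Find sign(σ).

+1

Start at x=295: 295 → 99 → 246 → 50 → 197 → 1 → 148 → 295 (one orbit).
π_148 has 91 disjoint cycles with lengths [7, 7, 7, 7, 7, 7, 7, 7, 7, 7, 7, 7, 7, 7, 7, 7, 7, 7, 7, 7, 7, 7, 7, 7, 7, 7, 7, 7, 7, 7, 7, 7, 7, 7, 7, 7, 7, 7, 7, 7, 7, 7, 1, 1, 1, 1, 1, 1, 1, 1, 1, 1, 1, 1, 1, 1, 1, 1, 1, 1, 1, 1, 1, 1, 1, 1, 1, 1, 1, 1, 1, 1, 1, 1, 1, 1, 1, 1, 1, 1, 1, 1, 1, 1, 1, 1, 1, 1, 1, 1, 1] on {0,…,342}.
With 91 cycles on 343 points, sign = (−1)^{343−91} = +1.
The Jacobi symbol (148|343) = +1 (Zolotarev) agrees.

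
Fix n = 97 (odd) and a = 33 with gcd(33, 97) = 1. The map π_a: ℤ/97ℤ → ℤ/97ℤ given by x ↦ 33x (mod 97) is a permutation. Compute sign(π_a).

+1

Orbit of 75 under x↦33x: [75, 50, 1, 33, 22, 47, 96]… (length divides ord_97(33)).
Cycle lengths of π_33 on ℤ/97ℤ: [8, 8, 8, 8, 8, 8, 8, 8, 8, 8, 8, 8, 1]; 13 cycles in total.
97 − 13 = 84 transpositions; sign(π) = (−1)^84 = +1.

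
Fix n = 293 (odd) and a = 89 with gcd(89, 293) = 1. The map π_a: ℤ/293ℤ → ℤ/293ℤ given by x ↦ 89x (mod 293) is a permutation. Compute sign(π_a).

-1

Orbit of 139 under x↦89x: [139, 65, 218, 64, 129, 54, 118]… (length divides ord_293(89)).
Cycle lengths of π_89 on ℤ/293ℤ: [292, 1]; 2 cycles in total.
2 cycles on 293: each ℓ→(−1)^(ℓ−1), product (−1)^291 = -1.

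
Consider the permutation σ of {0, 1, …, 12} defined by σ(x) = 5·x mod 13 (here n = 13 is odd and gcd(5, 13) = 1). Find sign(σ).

Trace 5: π^k(5) = [5, 12, 8, 1] for k=0..3.
The orbit structure of x ↦ 5x mod 13: 4 orbits of sizes [4, 4, 4, 1].
With 4 cycles on 13 points, sign = (−1)^{13−4} = -1.
Zolotarev: (5|13) = -1, matching the cycle-count sign.

-1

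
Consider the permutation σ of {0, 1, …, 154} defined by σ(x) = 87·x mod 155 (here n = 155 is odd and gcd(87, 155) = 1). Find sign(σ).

-1

Orbit of 149 under x↦87x: [149, 98, 1, 87, 129, 63, 56]… (length divides ord_155(87)).
Cycle type of π: 12×10 + 4 + 3×10 + 1; total 22 cycles.
With 22 cycles on 155 points, sign = (−1)^{155−22} = -1.
Via Zolotarev, sign(π_{87}) = (87|155) = -1.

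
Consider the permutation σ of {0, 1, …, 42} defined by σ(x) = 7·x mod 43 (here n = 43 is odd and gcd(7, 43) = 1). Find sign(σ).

Trace 7: π^k(7) = [7, 6, 42, 36, 37, 1] for k=0..5.
Cycle type of π: 6×7 + 1; total 8 cycles.
Σ(ℓ_i−1) = 43−8 = 35; sign = (−1)^35 = -1.

-1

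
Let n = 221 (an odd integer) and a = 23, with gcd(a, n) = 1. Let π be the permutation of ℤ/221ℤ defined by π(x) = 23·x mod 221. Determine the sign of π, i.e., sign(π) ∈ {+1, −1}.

-1

Start at x=82: 82 → 118 → 62 → 100 → 90 → 81 → 95 → … (one orbit).
π_23 has 8 disjoint cycles with lengths [48, 48, 48, 48, 16, 6, 6, 1] on {0,…,220}.
n − c = 221 − 8 = 213; sign = (−1)^213 = -1.
Via Zolotarev, sign(π_{23}) = (23|221) = -1.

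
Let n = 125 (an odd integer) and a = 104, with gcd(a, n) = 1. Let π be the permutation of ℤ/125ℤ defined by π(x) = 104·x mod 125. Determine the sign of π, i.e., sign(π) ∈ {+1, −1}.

Start at x=101: 101 → 4 → 41 → 14 → 81 → 49 → 96 → … (one orbit).
Cycle type of π: 50×2 + 10×2 + 2×2 + 1; total 7 cycles.
n − c = 125 − 7 = 118; sign = (−1)^118 = +1.
(104|125)_J = +1 (Zolotarev's lemma cross-check).

+1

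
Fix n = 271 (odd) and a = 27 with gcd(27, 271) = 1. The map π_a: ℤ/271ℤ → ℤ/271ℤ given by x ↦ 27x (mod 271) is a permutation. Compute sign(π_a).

Trace 270: π^k(270) = [270, 244, 84, 100, 261, 1, 27] for k=0..6.
The orbit structure of x ↦ 27x mod 271: 28 orbits of sizes [10, 10, 10, 10, 10, 10, 10, 10, 10, 10, 10, 10, 10, 10, 10, 10, 10, 10, 10, 10, 10, 10, 10, 10, 10, 10, 10, 1].
n − c = 271 − 28 = 243; sign = (−1)^243 = -1.
(27|271)_J = -1 (Zolotarev's lemma cross-check).

-1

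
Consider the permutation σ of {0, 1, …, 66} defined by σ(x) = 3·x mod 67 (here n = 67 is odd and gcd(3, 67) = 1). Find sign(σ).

Trace 22: π^k(22) = [22, 66, 64, 58, 40, 53, 25] for k=0..6.
The orbit structure of x ↦ 3x mod 67: 4 orbits of sizes [22, 22, 22, 1].
67 − 4 = 63 transpositions; sign(π) = (−1)^63 = -1.
(3|67)_J = -1 (Zolotarev's lemma cross-check).

-1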